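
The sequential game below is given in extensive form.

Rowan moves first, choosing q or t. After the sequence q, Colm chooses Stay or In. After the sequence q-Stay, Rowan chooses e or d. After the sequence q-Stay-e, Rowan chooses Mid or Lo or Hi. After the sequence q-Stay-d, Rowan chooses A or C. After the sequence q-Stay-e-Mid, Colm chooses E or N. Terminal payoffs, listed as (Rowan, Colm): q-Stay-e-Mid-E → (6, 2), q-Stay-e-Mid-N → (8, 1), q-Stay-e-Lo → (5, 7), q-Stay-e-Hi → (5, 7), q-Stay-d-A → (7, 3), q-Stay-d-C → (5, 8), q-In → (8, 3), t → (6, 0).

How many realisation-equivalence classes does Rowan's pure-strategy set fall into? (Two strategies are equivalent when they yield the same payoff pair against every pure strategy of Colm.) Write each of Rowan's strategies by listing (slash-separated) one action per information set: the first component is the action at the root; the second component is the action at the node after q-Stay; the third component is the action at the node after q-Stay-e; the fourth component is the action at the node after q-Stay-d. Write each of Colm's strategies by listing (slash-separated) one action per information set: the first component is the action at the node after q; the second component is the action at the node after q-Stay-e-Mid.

5

Rowan has 24 pure strategies: q/e/Mid/A, q/e/Mid/C, q/e/Lo/A, q/e/Lo/C, q/e/Hi/A, q/e/Hi/C, q/d/Mid/A, q/d/Mid/C, q/d/Lo/A, q/d/Lo/C, q/d/Hi/A, q/d/Hi/C, t/e/Mid/A, t/e/Mid/C, t/e/Lo/A, t/e/Lo/C, t/e/Hi/A, t/e/Hi/C, t/d/Mid/A, t/d/Mid/C, t/d/Lo/A, t/d/Lo/C, t/d/Hi/A, t/d/Hi/C. Columns: Stay/E, Stay/N, In/E, In/N.
{q/e/Mid/A, q/e/Mid/C} → row (6,2) (8,1) (8,3) (8,3)
{q/e/Lo/A, q/e/Lo/C, q/e/Hi/A, q/e/Hi/C} → row (5,7) (5,7) (8,3) (8,3)
{q/d/Mid/A, q/d/Lo/A, q/d/Hi/A} → row (7,3) (7,3) (8,3) (8,3)
{q/d/Mid/C, q/d/Lo/C, q/d/Hi/C} → row (5,8) (5,8) (8,3) (8,3)
{t/e/Mid/A, t/e/Mid/C, t/e/Lo/A, t/e/Lo/C, t/e/Hi/A, t/e/Hi/C, t/d/Mid/A, t/d/Mid/C, t/d/Lo/A, t/d/Lo/C, t/d/Hi/A, t/d/Hi/C} → row (6,0) (6,0) (6,0) (6,0)
That's 5 distinct rows out of 24 strategies.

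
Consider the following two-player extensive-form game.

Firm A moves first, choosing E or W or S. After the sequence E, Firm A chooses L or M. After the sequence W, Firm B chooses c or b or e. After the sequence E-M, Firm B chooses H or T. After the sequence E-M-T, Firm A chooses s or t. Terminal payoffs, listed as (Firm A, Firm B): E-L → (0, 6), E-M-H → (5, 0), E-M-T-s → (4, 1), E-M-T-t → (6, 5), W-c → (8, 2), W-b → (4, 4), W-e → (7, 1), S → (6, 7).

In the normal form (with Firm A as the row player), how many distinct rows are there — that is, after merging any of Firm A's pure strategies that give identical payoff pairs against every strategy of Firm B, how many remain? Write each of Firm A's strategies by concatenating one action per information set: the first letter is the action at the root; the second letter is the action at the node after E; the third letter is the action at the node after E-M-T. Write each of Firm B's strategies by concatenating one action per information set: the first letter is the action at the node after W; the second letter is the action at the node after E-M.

Firm A has 12 pure strategies: ELs, ELt, EMs, EMt, WLs, WLt, WMs, WMt, SLs, SLt, SMs, SMt. Columns: cH, cT, bH, bT, eH, eT.
{ELs, ELt} → row (0,6) (0,6) (0,6) (0,6) (0,6) (0,6)
{EMs} → row (5,0) (4,1) (5,0) (4,1) (5,0) (4,1)
{EMt} → row (5,0) (6,5) (5,0) (6,5) (5,0) (6,5)
{WLs, WLt, WMs, WMt} → row (8,2) (8,2) (4,4) (4,4) (7,1) (7,1)
{SLs, SLt, SMs, SMt} → row (6,7) (6,7) (6,7) (6,7) (6,7) (6,7)
That's 5 distinct rows out of 12 strategies.

5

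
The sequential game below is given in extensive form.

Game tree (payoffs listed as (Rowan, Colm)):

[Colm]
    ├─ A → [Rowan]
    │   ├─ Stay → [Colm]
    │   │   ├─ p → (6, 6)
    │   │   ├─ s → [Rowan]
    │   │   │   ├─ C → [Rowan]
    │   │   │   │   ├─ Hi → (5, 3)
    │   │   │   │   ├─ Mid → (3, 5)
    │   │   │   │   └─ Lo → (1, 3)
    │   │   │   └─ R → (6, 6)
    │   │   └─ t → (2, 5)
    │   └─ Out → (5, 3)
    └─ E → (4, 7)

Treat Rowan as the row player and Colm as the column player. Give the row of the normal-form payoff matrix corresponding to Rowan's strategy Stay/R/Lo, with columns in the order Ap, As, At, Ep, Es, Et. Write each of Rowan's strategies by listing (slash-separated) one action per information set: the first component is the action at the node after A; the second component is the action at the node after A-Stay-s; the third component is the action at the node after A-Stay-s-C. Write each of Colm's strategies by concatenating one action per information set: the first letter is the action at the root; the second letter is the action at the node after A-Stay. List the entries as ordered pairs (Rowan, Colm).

vs Ap: Colm plays A → Rowan plays Stay at [A] → Colm plays p at [A-Stay] → (6, 6)
vs As: Colm plays A → Rowan plays Stay at [A] → Colm plays s at [A-Stay] → Rowan plays R at [A-Stay-s] → (6, 6)
vs At: Colm plays A → Rowan plays Stay at [A] → Colm plays t at [A-Stay] → (2, 5)
vs Ep: Colm plays E → (4, 7)
vs Es: Colm plays E → (4, 7)
vs Et: Colm plays E → (4, 7)

(6,6) (6,6) (2,5) (4,7) (4,7) (4,7)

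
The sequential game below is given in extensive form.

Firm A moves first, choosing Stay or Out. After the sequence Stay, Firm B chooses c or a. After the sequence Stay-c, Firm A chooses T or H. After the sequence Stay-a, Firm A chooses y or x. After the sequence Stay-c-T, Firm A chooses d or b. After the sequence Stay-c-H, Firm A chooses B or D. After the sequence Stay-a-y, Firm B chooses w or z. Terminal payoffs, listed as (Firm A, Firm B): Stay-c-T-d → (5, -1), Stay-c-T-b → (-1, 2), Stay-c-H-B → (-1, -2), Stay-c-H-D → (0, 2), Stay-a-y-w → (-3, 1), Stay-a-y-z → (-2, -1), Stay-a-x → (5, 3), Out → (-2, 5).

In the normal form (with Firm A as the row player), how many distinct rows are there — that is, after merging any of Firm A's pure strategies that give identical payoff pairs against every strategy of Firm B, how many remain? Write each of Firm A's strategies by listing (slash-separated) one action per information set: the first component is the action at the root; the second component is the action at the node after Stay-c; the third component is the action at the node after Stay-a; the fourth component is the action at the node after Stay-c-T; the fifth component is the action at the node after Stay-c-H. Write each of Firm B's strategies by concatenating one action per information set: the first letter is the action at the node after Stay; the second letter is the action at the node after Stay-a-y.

Firm A has 32 pure strategies: Stay/T/y/d/B, Stay/T/y/d/D, Stay/T/y/b/B, Stay/T/y/b/D, Stay/T/x/d/B, Stay/T/x/d/D, Stay/T/x/b/B, Stay/T/x/b/D, Stay/H/y/d/B, Stay/H/y/d/D, Stay/H/y/b/B, Stay/H/y/b/D, Stay/H/x/d/B, Stay/H/x/d/D, Stay/H/x/b/B, Stay/H/x/b/D, Out/T/y/d/B, Out/T/y/d/D, Out/T/y/b/B, Out/T/y/b/D, Out/T/x/d/B, Out/T/x/d/D, Out/T/x/b/B, Out/T/x/b/D, Out/H/y/d/B, Out/H/y/d/D, Out/H/y/b/B, Out/H/y/b/D, Out/H/x/d/B, Out/H/x/d/D, Out/H/x/b/B, Out/H/x/b/D. Columns: cw, cz, aw, az.
{Stay/T/y/d/B, Stay/T/y/d/D} → row (5,-1) (5,-1) (-3,1) (-2,-1)
{Stay/T/y/b/B, Stay/T/y/b/D} → row (-1,2) (-1,2) (-3,1) (-2,-1)
{Stay/T/x/d/B, Stay/T/x/d/D} → row (5,-1) (5,-1) (5,3) (5,3)
{Stay/T/x/b/B, Stay/T/x/b/D} → row (-1,2) (-1,2) (5,3) (5,3)
{Stay/H/y/d/B, Stay/H/y/b/B} → row (-1,-2) (-1,-2) (-3,1) (-2,-1)
{Stay/H/y/d/D, Stay/H/y/b/D} → row (0,2) (0,2) (-3,1) (-2,-1)
{Stay/H/x/d/B, Stay/H/x/b/B} → row (-1,-2) (-1,-2) (5,3) (5,3)
{Stay/H/x/d/D, Stay/H/x/b/D} → row (0,2) (0,2) (5,3) (5,3)
{Out/T/y/d/B, Out/T/y/d/D, Out/T/y/b/B, Out/T/y/b/D, Out/T/x/d/B, Out/T/x/d/D, Out/T/x/b/B, Out/T/x/b/D, Out/H/y/d/B, Out/H/y/d/D, Out/H/y/b/B, Out/H/y/b/D, Out/H/x/d/B, Out/H/x/d/D, Out/H/x/b/B, Out/H/x/b/D} → row (-2,5) (-2,5) (-2,5) (-2,5)
That's 9 distinct rows out of 32 strategies.

9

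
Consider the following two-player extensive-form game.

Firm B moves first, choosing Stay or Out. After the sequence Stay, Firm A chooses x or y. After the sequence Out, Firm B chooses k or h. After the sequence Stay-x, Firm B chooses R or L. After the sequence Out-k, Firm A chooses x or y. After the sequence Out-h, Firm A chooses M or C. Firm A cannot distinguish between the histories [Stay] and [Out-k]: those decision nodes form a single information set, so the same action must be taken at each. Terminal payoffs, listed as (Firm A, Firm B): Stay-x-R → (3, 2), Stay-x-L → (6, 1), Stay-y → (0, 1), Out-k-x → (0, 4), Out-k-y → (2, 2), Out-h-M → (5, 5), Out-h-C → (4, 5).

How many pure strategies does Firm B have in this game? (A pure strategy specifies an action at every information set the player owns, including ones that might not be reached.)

Firm B owns the root with actions {Stay, Out} — two choices.
Firm B owns the node after Out with actions {k, h} — two choices.
Firm B owns the node after Stay-x with actions {R, L} — two choices.
A pure strategy fixes one action at each information set independently, so the count is the product 2 × 2 × 2 = 8.

8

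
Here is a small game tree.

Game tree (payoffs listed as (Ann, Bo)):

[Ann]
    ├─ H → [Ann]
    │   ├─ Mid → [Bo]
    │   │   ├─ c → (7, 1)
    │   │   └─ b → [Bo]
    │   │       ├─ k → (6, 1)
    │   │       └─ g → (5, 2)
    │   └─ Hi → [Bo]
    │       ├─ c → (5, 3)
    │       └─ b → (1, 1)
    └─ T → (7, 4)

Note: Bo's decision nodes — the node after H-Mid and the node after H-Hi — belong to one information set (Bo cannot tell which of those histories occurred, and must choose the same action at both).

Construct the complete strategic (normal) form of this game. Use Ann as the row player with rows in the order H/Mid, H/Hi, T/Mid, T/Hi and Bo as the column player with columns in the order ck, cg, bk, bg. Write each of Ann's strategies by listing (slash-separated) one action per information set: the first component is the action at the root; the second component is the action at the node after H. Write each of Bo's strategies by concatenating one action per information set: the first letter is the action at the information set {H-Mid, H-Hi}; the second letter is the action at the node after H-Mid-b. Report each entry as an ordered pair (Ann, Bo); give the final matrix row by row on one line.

Row H/Mid: ck→(7,1), cg→(7,1), bk→(6,1), bg→(5,2)
Row H/Hi: ck→(5,3), cg→(5,3), bk→(1,1), bg→(1,1)
Row T/Mid: ck→(7,4), cg→(7,4), bk→(7,4), bg→(7,4)
Row T/Hi: ck→(7,4), cg→(7,4), bk→(7,4), bg→(7,4)

H/Mid: (7,1) (7,1) (6,1) (5,2) | H/Hi: (5,3) (5,3) (1,1) (1,1) | T/Mid: (7,4) (7,4) (7,4) (7,4) | T/Hi: (7,4) (7,4) (7,4) (7,4)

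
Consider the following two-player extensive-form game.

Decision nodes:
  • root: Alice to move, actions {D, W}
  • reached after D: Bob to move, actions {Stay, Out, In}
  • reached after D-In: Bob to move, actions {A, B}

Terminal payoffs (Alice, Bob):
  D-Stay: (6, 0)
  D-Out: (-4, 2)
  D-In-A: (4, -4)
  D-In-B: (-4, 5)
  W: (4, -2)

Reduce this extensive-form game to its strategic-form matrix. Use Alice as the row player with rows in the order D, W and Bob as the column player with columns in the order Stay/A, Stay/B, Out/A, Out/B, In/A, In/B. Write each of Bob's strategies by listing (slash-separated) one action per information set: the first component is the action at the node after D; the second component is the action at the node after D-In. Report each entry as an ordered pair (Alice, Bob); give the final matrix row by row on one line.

Row D: Stay/A→(6,0), Stay/B→(6,0), Out/A→(-4,2), Out/B→(-4,2), In/A→(4,-4), In/B→(-4,5)
Row W: Stay/A→(4,-2), Stay/B→(4,-2), Out/A→(4,-2), Out/B→(4,-2), In/A→(4,-2), In/B→(4,-2)

D: (6,0) (6,0) (-4,2) (-4,2) (4,-4) (-4,5) | W: (4,-2) (4,-2) (4,-2) (4,-2) (4,-2) (4,-2)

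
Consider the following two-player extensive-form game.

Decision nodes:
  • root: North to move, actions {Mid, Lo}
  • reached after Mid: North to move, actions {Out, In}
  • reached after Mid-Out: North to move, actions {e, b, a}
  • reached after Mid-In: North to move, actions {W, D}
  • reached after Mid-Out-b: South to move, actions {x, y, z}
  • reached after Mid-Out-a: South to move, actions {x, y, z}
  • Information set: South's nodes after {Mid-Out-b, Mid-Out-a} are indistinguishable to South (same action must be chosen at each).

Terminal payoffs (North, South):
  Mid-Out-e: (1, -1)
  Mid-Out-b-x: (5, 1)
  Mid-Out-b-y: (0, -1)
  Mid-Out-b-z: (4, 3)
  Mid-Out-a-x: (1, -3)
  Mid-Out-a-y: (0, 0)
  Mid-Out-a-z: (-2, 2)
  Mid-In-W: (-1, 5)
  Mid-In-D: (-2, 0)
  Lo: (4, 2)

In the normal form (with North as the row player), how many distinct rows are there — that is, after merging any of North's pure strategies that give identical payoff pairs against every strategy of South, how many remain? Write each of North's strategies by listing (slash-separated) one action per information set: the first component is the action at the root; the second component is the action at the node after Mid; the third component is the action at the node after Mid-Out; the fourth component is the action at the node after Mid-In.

6

North has 24 pure strategies: Mid/Out/e/W, Mid/Out/e/D, Mid/Out/b/W, Mid/Out/b/D, Mid/Out/a/W, Mid/Out/a/D, Mid/In/e/W, Mid/In/e/D, Mid/In/b/W, Mid/In/b/D, Mid/In/a/W, Mid/In/a/D, Lo/Out/e/W, Lo/Out/e/D, Lo/Out/b/W, Lo/Out/b/D, Lo/Out/a/W, Lo/Out/a/D, Lo/In/e/W, Lo/In/e/D, Lo/In/b/W, Lo/In/b/D, Lo/In/a/W, Lo/In/a/D. Columns: x, y, z.
{Mid/Out/e/W, Mid/Out/e/D} → row (1,-1) (1,-1) (1,-1)
{Mid/Out/b/W, Mid/Out/b/D} → row (5,1) (0,-1) (4,3)
{Mid/Out/a/W, Mid/Out/a/D} → row (1,-3) (0,0) (-2,2)
{Mid/In/e/W, Mid/In/b/W, Mid/In/a/W} → row (-1,5) (-1,5) (-1,5)
{Mid/In/e/D, Mid/In/b/D, Mid/In/a/D} → row (-2,0) (-2,0) (-2,0)
{Lo/Out/e/W, Lo/Out/e/D, Lo/Out/b/W, Lo/Out/b/D, Lo/Out/a/W, Lo/Out/a/D, Lo/In/e/W, Lo/In/e/D, Lo/In/b/W, Lo/In/b/D, Lo/In/a/W, Lo/In/a/D} → row (4,2) (4,2) (4,2)
That's 6 distinct rows out of 24 strategies.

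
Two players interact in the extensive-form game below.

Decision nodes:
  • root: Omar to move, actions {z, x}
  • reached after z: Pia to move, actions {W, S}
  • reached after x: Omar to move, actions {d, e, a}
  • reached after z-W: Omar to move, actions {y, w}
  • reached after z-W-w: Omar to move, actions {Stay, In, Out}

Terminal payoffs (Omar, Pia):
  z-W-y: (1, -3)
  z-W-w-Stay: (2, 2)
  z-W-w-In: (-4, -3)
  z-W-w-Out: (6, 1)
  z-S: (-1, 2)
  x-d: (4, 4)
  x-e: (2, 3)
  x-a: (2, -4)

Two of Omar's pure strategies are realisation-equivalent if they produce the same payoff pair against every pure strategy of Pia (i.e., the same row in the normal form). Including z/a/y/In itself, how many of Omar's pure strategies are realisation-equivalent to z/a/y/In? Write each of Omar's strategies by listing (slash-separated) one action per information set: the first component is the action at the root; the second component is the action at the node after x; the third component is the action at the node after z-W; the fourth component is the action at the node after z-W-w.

Row for z/a/y/In (columns W, S): (1,-3) (-1,2).
Under z/a/y/In, Omar's choice at the node after x and at the node after z-W-w can never be reached regardless of what Pia does, so varying those choices leaves every outcome unchanged.
Holding the reachable choices fixed and varying the unreachable ones freely already gives 3 × 3 = 9 equivalent strategies.
No other strategy reproduces this row, so those 9 are the full class: z/d/y/Stay, z/d/y/In, z/d/y/Out, z/e/y/Stay, z/e/y/In, z/e/y/Out, z/a/y/Stay, z/a/y/In, z/a/y/Out.

9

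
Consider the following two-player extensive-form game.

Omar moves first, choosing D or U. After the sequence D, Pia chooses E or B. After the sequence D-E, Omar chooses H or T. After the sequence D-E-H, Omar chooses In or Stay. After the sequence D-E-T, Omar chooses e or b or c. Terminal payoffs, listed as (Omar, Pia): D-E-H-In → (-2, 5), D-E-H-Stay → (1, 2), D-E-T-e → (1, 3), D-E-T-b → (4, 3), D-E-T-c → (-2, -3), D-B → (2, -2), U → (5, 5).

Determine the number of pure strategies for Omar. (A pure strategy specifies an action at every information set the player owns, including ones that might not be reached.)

24

Omar owns the root with actions {D, U} — two choices.
Omar owns the node after D-E with actions {H, T} — two choices.
Omar owns the node after D-E-H with actions {In, Stay} — two choices.
Omar owns the node after D-E-T with actions {e, b, c} — three choices.
A pure strategy fixes one action at each information set independently, so the count is the product 2 × 2 × 2 × 3 = 24.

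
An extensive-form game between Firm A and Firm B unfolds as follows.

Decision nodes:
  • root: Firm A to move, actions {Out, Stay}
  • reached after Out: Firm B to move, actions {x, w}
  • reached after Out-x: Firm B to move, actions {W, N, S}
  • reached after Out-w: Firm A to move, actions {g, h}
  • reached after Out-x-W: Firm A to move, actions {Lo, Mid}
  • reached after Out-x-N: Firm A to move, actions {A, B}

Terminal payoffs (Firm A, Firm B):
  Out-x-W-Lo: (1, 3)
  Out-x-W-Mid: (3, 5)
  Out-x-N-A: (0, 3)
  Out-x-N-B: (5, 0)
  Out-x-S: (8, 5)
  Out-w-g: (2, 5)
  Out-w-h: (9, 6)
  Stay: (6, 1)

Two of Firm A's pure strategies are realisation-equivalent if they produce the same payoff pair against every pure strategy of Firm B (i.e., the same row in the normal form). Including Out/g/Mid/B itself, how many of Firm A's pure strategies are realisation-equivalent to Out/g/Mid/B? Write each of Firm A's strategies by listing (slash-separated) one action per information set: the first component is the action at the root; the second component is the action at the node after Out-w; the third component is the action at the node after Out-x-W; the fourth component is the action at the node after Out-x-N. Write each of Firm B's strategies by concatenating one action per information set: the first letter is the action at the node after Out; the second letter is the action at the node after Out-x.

Row for Out/g/Mid/B (columns xW, xN, xS, wW, wN, wS): (3,5) (5,0) (8,5) (2,5) (2,5) (2,5).
Every one of Firm A's information sets is on the play path for some reply by Firm B when Firm A follows Out/g/Mid/B.
Changing the action at any of them therefore changes at least one column, so only Out/g/Mid/B itself gives this row.

1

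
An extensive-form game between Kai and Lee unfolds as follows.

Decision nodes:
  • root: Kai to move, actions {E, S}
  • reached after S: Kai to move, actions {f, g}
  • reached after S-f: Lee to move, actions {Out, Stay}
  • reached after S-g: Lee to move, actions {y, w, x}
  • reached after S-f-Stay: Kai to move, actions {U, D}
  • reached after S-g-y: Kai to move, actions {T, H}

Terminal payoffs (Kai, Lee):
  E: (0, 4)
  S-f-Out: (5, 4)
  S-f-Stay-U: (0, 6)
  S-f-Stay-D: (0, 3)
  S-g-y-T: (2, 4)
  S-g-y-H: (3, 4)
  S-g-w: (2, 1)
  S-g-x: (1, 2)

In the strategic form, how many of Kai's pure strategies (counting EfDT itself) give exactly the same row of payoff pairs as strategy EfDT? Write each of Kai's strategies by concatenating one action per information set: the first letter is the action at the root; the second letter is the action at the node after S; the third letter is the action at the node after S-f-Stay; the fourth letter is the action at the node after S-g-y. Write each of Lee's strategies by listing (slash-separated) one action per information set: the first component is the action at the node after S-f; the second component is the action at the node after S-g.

8

Row for EfDT (columns Out/y, Out/w, Out/x, Stay/y, Stay/w, Stay/x): (0,4) (0,4) (0,4) (0,4) (0,4) (0,4).
Under EfDT, Kai's choice at the node after S and at the node after S-f-Stay and at the node after S-g-y can never be reached regardless of what Lee does, so varying those choices leaves every outcome unchanged.
Holding the reachable choices fixed and varying the unreachable ones freely already gives 2 × 2 × 2 = 8 equivalent strategies.
No other strategy reproduces this row, so those 8 are the full class: EfUT, EfUH, EfDT, EfDH, EgUT, EgUH, EgDT, EgDH.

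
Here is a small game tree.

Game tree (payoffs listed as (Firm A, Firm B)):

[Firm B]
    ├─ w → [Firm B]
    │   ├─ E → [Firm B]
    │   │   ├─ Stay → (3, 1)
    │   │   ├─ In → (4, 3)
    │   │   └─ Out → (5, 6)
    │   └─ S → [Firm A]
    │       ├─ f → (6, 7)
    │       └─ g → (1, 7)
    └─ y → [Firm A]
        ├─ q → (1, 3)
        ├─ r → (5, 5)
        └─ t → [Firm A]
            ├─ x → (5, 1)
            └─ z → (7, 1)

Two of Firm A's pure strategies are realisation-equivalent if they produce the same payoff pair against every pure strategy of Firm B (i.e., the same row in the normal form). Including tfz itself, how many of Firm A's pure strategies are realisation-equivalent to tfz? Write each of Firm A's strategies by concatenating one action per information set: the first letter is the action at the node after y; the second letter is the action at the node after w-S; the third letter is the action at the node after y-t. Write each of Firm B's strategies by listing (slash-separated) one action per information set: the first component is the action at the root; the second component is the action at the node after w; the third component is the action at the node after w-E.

1

Row for tfz (columns w/E/Stay, w/E/In, w/E/Out, w/S/Stay, w/S/In, w/S/Out, y/E/Stay, y/E/In, y/E/Out, y/S/Stay, y/S/In, y/S/Out): (3,1) (4,3) (5,6) (6,7) (6,7) (6,7) (7,1) (7,1) (7,1) (7,1) (7,1) (7,1).
Every one of Firm A's information sets is on the play path for some reply by Firm B when Firm A follows tfz.
Changing the action at any of them therefore changes at least one column, so only tfz itself gives this row.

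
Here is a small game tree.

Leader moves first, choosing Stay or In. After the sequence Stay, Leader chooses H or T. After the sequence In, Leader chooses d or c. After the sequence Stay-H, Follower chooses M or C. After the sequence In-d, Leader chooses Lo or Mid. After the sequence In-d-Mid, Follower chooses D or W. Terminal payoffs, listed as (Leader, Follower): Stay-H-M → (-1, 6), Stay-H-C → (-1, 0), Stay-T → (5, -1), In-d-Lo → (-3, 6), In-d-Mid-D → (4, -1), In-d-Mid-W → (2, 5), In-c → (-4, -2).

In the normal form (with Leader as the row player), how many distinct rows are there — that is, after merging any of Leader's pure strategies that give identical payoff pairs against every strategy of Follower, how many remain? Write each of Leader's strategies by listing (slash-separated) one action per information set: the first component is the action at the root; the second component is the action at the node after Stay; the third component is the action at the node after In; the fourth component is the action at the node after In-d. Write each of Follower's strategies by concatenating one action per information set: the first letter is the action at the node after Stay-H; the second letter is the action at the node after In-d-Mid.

Leader has 16 pure strategies: Stay/H/d/Lo, Stay/H/d/Mid, Stay/H/c/Lo, Stay/H/c/Mid, Stay/T/d/Lo, Stay/T/d/Mid, Stay/T/c/Lo, Stay/T/c/Mid, In/H/d/Lo, In/H/d/Mid, In/H/c/Lo, In/H/c/Mid, In/T/d/Lo, In/T/d/Mid, In/T/c/Lo, In/T/c/Mid. Columns: MD, MW, CD, CW.
{Stay/H/d/Lo, Stay/H/d/Mid, Stay/H/c/Lo, Stay/H/c/Mid} → row (-1,6) (-1,6) (-1,0) (-1,0)
{Stay/T/d/Lo, Stay/T/d/Mid, Stay/T/c/Lo, Stay/T/c/Mid} → row (5,-1) (5,-1) (5,-1) (5,-1)
{In/H/d/Lo, In/T/d/Lo} → row (-3,6) (-3,6) (-3,6) (-3,6)
{In/H/d/Mid, In/T/d/Mid} → row (4,-1) (2,5) (4,-1) (2,5)
{In/H/c/Lo, In/H/c/Mid, In/T/c/Lo, In/T/c/Mid} → row (-4,-2) (-4,-2) (-4,-2) (-4,-2)
That's 5 distinct rows out of 16 strategies.

5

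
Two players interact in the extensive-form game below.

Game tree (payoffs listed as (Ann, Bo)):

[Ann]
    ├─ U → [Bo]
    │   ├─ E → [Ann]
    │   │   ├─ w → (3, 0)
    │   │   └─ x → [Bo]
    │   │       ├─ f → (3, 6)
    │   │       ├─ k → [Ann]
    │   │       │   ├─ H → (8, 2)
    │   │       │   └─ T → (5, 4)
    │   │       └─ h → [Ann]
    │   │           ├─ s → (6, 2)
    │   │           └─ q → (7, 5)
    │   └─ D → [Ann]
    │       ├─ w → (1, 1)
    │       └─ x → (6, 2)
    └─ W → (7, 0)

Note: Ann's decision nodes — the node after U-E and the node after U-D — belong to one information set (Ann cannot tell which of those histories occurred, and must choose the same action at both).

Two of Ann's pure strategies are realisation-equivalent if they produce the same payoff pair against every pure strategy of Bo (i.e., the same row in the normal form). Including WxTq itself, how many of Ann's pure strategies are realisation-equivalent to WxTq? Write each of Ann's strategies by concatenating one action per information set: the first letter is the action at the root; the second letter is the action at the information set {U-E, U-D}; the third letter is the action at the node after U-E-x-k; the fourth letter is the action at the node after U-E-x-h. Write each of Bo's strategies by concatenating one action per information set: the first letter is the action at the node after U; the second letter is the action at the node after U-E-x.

Row for WxTq (columns Ef, Ek, Eh, Df, Dk, Dh): (7,0) (7,0) (7,0) (7,0) (7,0) (7,0).
Under WxTq, Ann's choice at the information set {U-E, U-D} and at the node after U-E-x-k and at the node after U-E-x-h can never be reached regardless of what Bo does, so varying those choices leaves every outcome unchanged.
Holding the reachable choices fixed and varying the unreachable ones freely already gives 2 × 2 × 2 = 8 equivalent strategies.
No other strategy reproduces this row, so those 8 are the full class: WwHs, WwHq, WwTs, WwTq, WxHs, WxHq, WxTs, WxTq.

8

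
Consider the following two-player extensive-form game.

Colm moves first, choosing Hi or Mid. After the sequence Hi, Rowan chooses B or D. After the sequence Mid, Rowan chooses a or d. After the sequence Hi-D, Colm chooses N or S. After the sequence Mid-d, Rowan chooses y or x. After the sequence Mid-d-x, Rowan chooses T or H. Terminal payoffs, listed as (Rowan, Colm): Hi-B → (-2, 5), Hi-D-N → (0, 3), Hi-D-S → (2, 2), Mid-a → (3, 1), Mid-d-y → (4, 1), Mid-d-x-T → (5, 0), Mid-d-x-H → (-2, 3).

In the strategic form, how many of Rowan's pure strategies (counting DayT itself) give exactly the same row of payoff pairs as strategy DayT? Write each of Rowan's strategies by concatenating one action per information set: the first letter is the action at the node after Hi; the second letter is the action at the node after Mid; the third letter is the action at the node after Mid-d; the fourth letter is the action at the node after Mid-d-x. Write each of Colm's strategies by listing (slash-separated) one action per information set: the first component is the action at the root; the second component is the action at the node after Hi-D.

4

Row for DayT (columns Hi/N, Hi/S, Mid/N, Mid/S): (0,3) (2,2) (3,1) (3,1).
Under DayT, Rowan's choice at the node after Mid-d and at the node after Mid-d-x can never be reached regardless of what Colm does, so varying those choices leaves every outcome unchanged.
Holding the reachable choices fixed and varying the unreachable ones freely already gives 2 × 2 = 4 equivalent strategies.
No other strategy reproduces this row, so those 4 are the full class: DayT, DayH, DaxT, DaxH.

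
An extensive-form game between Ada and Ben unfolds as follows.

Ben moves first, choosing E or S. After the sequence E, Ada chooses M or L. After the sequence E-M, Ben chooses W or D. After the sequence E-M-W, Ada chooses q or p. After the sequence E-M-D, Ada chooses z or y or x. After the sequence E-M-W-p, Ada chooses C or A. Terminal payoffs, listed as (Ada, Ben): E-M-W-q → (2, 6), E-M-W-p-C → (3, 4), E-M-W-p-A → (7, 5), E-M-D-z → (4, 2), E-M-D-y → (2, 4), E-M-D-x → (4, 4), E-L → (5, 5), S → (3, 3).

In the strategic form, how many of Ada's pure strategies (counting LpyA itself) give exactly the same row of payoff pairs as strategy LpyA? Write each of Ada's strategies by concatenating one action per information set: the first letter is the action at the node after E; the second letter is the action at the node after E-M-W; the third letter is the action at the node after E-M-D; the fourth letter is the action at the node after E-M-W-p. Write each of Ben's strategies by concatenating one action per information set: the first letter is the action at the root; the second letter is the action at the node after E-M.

Row for LpyA (columns EW, ED, SW, SD): (5,5) (5,5) (3,3) (3,3).
Under LpyA, Ada's choice at the node after E-M-W and at the node after E-M-D and at the node after E-M-W-p can never be reached regardless of what Ben does, so varying those choices leaves every outcome unchanged.
Holding the reachable choices fixed and varying the unreachable ones freely already gives 2 × 3 × 2 = 12 equivalent strategies.
No other strategy reproduces this row, so those 12 are the full class: LqzC, LqzA, LqyC, LqyA, LqxC, LqxA, LpzC, LpzA, LpyC, LpyA, LpxC, LpxA.

12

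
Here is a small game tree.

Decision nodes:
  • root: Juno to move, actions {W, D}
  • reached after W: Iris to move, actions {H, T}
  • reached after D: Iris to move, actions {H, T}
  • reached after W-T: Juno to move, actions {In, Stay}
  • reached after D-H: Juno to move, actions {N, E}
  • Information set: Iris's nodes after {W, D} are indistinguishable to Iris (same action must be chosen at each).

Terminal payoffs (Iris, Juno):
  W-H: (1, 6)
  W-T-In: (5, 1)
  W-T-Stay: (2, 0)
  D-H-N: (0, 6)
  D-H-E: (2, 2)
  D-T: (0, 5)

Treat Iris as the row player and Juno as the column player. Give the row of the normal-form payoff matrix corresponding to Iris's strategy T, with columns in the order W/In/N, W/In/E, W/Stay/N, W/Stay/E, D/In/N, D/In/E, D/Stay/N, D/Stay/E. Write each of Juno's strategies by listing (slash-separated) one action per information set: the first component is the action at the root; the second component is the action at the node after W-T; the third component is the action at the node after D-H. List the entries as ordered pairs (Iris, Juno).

(5,1) (5,1) (2,0) (2,0) (0,5) (0,5) (0,5) (0,5)

vs W/In/N: Juno plays W → Iris plays T at [W] → Juno plays In at [W-T] → (5, 1)
vs W/In/E: Juno plays W → Iris plays T at [W] → Juno plays In at [W-T] → (5, 1)
vs W/Stay/N: Juno plays W → Iris plays T at [W] → Juno plays Stay at [W-T] → (2, 0)
vs W/Stay/E: Juno plays W → Iris plays T at [W] → Juno plays Stay at [W-T] → (2, 0)
vs D/In/N: Juno plays D → Iris plays T at [D] → (0, 5)
vs D/In/E: Juno plays D → Iris plays T at [D] → (0, 5)
vs D/Stay/N: Juno plays D → Iris plays T at [D] → (0, 5)
vs D/Stay/E: Juno plays D → Iris plays T at [D] → (0, 5)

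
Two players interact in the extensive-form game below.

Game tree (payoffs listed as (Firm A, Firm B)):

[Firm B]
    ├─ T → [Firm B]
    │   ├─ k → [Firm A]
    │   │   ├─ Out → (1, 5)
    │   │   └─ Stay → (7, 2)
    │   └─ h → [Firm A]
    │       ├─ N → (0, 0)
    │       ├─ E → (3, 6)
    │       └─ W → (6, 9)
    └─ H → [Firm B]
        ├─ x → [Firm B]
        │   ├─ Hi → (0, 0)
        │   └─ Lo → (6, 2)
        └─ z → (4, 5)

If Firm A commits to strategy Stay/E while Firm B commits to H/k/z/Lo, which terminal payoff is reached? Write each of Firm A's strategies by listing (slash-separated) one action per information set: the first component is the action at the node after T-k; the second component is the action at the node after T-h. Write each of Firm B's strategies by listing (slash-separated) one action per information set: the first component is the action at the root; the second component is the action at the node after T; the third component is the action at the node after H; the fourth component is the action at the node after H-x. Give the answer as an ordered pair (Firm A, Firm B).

Trace the play path from the root:
  Firm B plays H
  Firm B plays z at [H]
→ terminal payoff (4, 5).
(Firm A's choice at the node after T-k is never reached on this path, so it doesn't affect the outcome.)

(4, 5)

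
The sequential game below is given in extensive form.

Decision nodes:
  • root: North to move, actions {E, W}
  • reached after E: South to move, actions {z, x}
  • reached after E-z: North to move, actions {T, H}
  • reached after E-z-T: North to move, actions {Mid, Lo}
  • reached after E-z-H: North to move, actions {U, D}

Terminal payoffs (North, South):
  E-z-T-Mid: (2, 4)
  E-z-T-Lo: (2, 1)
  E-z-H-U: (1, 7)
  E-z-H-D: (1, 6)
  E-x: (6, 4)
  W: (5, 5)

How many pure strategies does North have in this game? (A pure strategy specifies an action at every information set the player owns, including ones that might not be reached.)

North owns the root with actions {E, W} — two choices.
North owns the node after E-z with actions {T, H} — two choices.
North owns the node after E-z-T with actions {Mid, Lo} — two choices.
North owns the node after E-z-H with actions {U, D} — two choices.
A pure strategy fixes one action at each information set independently, so the count is the product 2 × 2 × 2 × 2 = 16.
(For reference, South has 2 pure strategies, giving a 16×2 normal-form matrix.)

16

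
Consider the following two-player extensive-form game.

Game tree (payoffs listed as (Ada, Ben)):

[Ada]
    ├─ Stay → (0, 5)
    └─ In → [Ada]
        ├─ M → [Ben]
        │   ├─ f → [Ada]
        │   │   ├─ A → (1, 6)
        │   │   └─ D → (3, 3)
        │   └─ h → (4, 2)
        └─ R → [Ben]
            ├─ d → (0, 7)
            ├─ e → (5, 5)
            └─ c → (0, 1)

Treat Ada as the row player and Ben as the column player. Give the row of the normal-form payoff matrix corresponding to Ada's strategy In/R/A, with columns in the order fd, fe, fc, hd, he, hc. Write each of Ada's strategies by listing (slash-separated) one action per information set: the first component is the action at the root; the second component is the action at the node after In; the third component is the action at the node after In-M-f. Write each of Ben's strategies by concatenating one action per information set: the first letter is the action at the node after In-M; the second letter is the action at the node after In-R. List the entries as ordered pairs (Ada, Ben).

(0,7) (5,5) (0,1) (0,7) (5,5) (0,1)

vs fd: Ada plays In → Ada plays R at [In] → Ben plays d at [In-R] → (0, 7)
vs fe: Ada plays In → Ada plays R at [In] → Ben plays e at [In-R] → (5, 5)
vs fc: Ada plays In → Ada plays R at [In] → Ben plays c at [In-R] → (0, 1)
vs hd: Ada plays In → Ada plays R at [In] → Ben plays d at [In-R] → (0, 7)
vs he: Ada plays In → Ada plays R at [In] → Ben plays e at [In-R] → (5, 5)
vs hc: Ada plays In → Ada plays R at [In] → Ben plays c at [In-R] → (0, 1)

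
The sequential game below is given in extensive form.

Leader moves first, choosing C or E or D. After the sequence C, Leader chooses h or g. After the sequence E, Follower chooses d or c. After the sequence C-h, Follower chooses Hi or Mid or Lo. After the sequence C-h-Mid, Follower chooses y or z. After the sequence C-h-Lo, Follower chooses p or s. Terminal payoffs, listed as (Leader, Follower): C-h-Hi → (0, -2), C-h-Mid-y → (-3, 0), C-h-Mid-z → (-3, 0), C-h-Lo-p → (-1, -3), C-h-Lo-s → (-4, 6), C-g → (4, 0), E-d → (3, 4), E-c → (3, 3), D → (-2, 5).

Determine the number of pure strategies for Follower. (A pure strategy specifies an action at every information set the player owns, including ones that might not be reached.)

24

Follower owns the node after E with actions {d, c} — two choices.
Follower owns the node after C-h with actions {Hi, Mid, Lo} — three choices.
Follower owns the node after C-h-Mid with actions {y, z} — two choices.
Follower owns the node after C-h-Lo with actions {p, s} — two choices.
A pure strategy fixes one action at each information set independently, so the count is the product 2 × 3 × 2 × 2 = 24.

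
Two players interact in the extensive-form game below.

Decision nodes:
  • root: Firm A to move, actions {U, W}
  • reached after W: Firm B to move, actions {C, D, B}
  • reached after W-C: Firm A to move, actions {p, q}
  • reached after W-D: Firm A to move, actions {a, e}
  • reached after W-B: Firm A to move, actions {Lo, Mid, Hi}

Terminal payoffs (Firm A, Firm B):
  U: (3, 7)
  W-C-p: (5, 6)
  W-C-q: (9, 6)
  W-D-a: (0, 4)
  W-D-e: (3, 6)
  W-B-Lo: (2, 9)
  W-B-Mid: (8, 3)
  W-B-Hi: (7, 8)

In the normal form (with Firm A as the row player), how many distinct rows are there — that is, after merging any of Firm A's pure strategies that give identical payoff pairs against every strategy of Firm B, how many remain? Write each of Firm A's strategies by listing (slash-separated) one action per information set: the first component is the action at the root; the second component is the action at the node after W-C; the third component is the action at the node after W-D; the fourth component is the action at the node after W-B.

13

Firm A has 24 pure strategies: U/p/a/Lo, U/p/a/Mid, U/p/a/Hi, U/p/e/Lo, U/p/e/Mid, U/p/e/Hi, U/q/a/Lo, U/q/a/Mid, U/q/a/Hi, U/q/e/Lo, U/q/e/Mid, U/q/e/Hi, W/p/a/Lo, W/p/a/Mid, W/p/a/Hi, W/p/e/Lo, W/p/e/Mid, W/p/e/Hi, W/q/a/Lo, W/q/a/Mid, W/q/a/Hi, W/q/e/Lo, W/q/e/Mid, W/q/e/Hi. Columns: C, D, B.
{U/p/a/Lo, U/p/a/Mid, U/p/a/Hi, U/p/e/Lo, U/p/e/Mid, U/p/e/Hi, U/q/a/Lo, U/q/a/Mid, U/q/a/Hi, U/q/e/Lo, U/q/e/Mid, U/q/e/Hi} → row (3,7) (3,7) (3,7)
{W/p/a/Lo} → row (5,6) (0,4) (2,9)
{W/p/a/Mid} → row (5,6) (0,4) (8,3)
{W/p/a/Hi} → row (5,6) (0,4) (7,8)
{W/p/e/Lo} → row (5,6) (3,6) (2,9)
{W/p/e/Mid} → row (5,6) (3,6) (8,3)
{W/p/e/Hi} → row (5,6) (3,6) (7,8)
{W/q/a/Lo} → row (9,6) (0,4) (2,9)
{W/q/a/Mid} → row (9,6) (0,4) (8,3)
{W/q/a/Hi} → row (9,6) (0,4) (7,8)
{W/q/e/Lo} → row (9,6) (3,6) (2,9)
{W/q/e/Mid} → row (9,6) (3,6) (8,3)
{W/q/e/Hi} → row (9,6) (3,6) (7,8)
That's 13 distinct rows out of 24 strategies.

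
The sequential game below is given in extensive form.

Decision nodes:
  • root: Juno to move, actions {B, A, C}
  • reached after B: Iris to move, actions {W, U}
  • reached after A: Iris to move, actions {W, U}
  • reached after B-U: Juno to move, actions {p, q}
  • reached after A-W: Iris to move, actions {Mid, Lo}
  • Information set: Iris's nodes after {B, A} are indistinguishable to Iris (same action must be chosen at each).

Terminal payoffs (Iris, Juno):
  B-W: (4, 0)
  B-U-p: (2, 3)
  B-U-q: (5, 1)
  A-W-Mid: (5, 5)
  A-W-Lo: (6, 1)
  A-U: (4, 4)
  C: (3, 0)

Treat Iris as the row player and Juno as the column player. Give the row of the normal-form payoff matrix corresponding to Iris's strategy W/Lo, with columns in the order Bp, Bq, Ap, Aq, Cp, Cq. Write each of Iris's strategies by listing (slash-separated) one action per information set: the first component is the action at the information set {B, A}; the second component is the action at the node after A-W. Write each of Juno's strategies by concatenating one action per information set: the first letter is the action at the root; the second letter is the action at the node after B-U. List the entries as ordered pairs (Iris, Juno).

(4,0) (4,0) (6,1) (6,1) (3,0) (3,0)

vs Bp: Juno plays B → Iris plays W at [B] → (4, 0)
vs Bq: Juno plays B → Iris plays W at [B] → (4, 0)
vs Ap: Juno plays A → Iris plays W at [A] → Iris plays Lo at [A-W] → (6, 1)
vs Aq: Juno plays A → Iris plays W at [A] → Iris plays Lo at [A-W] → (6, 1)
vs Cp: Juno plays C → (3, 0)
vs Cq: Juno plays C → (3, 0)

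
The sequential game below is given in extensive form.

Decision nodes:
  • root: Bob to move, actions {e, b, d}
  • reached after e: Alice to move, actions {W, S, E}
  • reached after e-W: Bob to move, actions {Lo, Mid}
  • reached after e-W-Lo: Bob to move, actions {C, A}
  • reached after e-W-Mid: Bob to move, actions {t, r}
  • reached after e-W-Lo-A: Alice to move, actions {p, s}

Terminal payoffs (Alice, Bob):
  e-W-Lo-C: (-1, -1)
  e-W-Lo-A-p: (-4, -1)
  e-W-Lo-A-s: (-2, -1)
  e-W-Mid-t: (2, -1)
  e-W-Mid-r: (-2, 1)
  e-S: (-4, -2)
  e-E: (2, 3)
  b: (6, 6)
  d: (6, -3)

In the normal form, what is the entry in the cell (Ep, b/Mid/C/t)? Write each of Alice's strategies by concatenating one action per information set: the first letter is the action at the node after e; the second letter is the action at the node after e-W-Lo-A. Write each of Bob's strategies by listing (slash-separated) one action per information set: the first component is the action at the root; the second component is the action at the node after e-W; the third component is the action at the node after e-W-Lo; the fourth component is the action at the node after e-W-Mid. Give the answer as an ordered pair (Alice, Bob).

(6, 6)

Trace the play path from the root:
  Bob plays b
→ terminal payoff (6, 6).
(Alice's choice at the node after e is never reached on this path, so it doesn't affect the outcome.)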